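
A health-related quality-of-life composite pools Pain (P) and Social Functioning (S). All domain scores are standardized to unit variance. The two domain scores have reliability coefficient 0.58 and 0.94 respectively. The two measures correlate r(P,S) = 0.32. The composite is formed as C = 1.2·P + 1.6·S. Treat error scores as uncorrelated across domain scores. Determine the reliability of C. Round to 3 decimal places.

0.855

Var(C) = 1.2² + 1.6² + 2·[1.92·0.32] = 4 + 1.2288 = 5.2288.
With uncorrelated errors the cross-covariances are all true-score covariance, so they carry over unchanged; only the diagonal terms shrink to ρᵢσᵢ².
True-score variance = [1.2²·0.58 + 1.6²·0.94] + 1.2288 = 3.2416 + 1.2288 = 4.4704.
Reliability = 4.4704 / 5.2288 = 0.855.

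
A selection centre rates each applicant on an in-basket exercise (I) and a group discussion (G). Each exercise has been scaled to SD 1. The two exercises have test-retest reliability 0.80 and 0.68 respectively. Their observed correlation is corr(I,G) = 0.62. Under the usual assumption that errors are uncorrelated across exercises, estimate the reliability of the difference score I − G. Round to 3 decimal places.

Var(I−G) = 1 + 1 − 2·0.62 = 2 − 1.24 = 0.76.
Under uncorrelated errors the observed covariances equal the true-score covariances, so only the own-variance terms attenuate.
True-score variance = [0.80 + 0.68] − 1.24 = 1.48 − 1.24 = 0.24.
Reliability = 0.24 / 0.76 = 0.316.

0.316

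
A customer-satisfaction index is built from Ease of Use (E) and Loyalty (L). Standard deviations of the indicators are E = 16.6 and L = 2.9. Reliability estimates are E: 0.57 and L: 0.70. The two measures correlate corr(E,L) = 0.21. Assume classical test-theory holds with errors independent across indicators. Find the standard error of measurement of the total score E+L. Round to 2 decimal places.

Var(total) = 283.97 + 20.2188 = 304.189.
True-score variance = 162.956 + 20.2188 = 183.175, so reliability = 0.6022.
Error variance = 304.189 − 183.175 = 121.014; SEM = √121.014 = 11.00.

11.00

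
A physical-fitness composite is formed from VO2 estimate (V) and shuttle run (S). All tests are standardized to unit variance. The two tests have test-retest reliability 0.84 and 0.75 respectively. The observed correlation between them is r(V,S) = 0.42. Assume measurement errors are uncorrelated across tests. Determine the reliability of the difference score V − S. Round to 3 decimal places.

0.647

Var(V−S) = 1 + 1 − 2·0.42 = 2 − 0.84 = 1.16.
With uncorrelated errors the cross-covariances are all true-score covariance, so they carry over unchanged; only the diagonal terms shrink to ρᵢσᵢ².
True-score variance = [0.84 + 0.75] − 0.84 = 1.59 − 0.84 = 0.75.
Reliability = 0.75 / 1.16 = 0.647.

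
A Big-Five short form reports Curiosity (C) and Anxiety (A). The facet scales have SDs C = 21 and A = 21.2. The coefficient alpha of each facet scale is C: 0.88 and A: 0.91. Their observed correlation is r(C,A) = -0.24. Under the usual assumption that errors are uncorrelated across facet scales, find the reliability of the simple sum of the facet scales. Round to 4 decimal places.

0.8620

Var(C+A) = 21² + 21.2² + 2·[21·21.2·(-0.24)] = 890.44 − 213.696 = 676.744.
With uncorrelated errors the cross-covariances are all true-score covariance, so they carry over unchanged; only the diagonal terms shrink to ρᵢσᵢ².
True-score variance = [21²·0.88 + 21.2²·0.91] − 213.696 = 797.07 − 213.696 = 583.374.
Reliability = 583.374 / 676.744 = 0.8620.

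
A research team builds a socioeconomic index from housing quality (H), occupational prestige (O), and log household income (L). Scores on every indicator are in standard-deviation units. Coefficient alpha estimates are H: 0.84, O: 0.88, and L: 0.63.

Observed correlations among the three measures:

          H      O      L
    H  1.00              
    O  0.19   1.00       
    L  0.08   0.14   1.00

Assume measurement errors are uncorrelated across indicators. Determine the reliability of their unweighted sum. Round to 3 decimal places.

0.830

Var(H+O+L) = 3 + 2·[0.19 + 0.08 + 0.14] = 3 + 0.82 = 3.82.
With uncorrelated errors the cross-covariances are all true-score covariance, so they carry over unchanged; only the diagonal terms shrink to ρᵢσᵢ².
True-score variance = [0.84 + 0.88 + 0.63] + 0.82 = 2.35 + 0.82 = 3.17.
Reliability = 3.17 / 3.82 = 0.830.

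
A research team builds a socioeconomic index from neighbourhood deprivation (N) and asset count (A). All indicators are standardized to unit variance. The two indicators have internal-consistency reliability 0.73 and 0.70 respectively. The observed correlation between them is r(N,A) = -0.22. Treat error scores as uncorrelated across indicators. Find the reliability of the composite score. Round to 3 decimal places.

0.635

Var(N+A) = 2 + 2·[(-0.22)] = 2 − 0.44 = 1.56.
Under uncorrelated errors the observed covariances equal the true-score covariances, so only the own-variance terms attenuate.
True-score variance = [0.73 + 0.70] − 0.44 = 1.43 − 0.44 = 0.99.
Reliability = 0.99 / 1.56 = 0.635.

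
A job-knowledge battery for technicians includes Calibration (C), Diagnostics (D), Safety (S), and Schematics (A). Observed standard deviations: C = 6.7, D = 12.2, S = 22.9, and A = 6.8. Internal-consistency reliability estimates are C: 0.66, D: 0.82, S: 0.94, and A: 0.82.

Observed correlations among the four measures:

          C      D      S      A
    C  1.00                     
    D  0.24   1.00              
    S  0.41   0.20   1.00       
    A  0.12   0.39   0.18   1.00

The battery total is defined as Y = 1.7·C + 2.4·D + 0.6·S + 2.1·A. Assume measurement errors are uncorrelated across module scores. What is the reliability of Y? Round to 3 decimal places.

Var(Y) = 1.7²·6.7² + 2.4²·12.2² + 0.6²·22.9² + 2.1²·6.8² + 2·[4.08·6.7·12.2·0.24 + 1.02·6.7·22.9·0.41 + 3.57·6.7·6.8·0.12 + 1.44·12.2·22.9·0.20 + 5.04·12.2·6.8·0.39 + 1.26·22.9·6.8·0.18] = 1379.76 + 885.134 = 2264.89.
Under uncorrelated errors the observed covariances equal the true-score covariances, so only the own-variance terms attenuate.
True-score variance = [1.7²·6.7²·0.66 + 2.4²·12.2²·0.82 + 0.6²·22.9²·0.94 + 2.1²·6.8²·0.82] + 885.134 = 1133.3 + 885.134 = 2018.43.
Reliability = 2018.43 / 2264.89 = 0.891.

0.891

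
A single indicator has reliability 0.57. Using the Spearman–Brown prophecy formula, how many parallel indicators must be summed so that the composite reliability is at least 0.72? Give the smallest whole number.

k ≥ ρ*(1−ρ₁)/(ρ₁(1−ρ*)) = 0.72·0.43 / (0.57·0.28) = 1.940.
Smallest integer k = 2.

2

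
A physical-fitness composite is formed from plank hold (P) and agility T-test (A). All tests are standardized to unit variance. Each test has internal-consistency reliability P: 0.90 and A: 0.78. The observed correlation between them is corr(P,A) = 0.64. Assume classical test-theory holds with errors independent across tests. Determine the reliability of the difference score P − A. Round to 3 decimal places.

0.556

Var(P−A) = 1 + 1 − 2·0.64 = 2 − 1.28 = 0.72.
With uncorrelated errors the cross-covariances are all true-score covariance, so they carry over unchanged; only the diagonal terms shrink to ρᵢσᵢ².
True-score variance = [0.90 + 0.78] − 1.28 = 1.68 − 1.28 = 0.4.
Reliability = 0.4 / 0.72 = 0.556.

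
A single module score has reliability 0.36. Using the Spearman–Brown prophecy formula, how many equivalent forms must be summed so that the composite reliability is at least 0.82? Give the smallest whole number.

k ≥ ρ*(1−ρ₁)/(ρ₁(1−ρ*)) = 0.82·0.64 / (0.36·0.18) = 8.099.
Smallest integer k = 9.

9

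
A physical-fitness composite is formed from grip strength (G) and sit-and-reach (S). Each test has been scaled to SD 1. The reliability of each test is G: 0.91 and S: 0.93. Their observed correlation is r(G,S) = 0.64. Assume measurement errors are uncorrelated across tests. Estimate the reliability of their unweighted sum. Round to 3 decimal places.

Var(G+S) = 2 + 2·[0.64] = 2 + 1.28 = 3.28.
With uncorrelated errors the cross-covariances are all true-score covariance, so they carry over unchanged; only the diagonal terms shrink to ρᵢσᵢ².
True-score variance = [0.91 + 0.93] + 1.28 = 1.84 + 1.28 = 3.12.
Reliability = 3.12 / 3.28 = 0.951.

0.951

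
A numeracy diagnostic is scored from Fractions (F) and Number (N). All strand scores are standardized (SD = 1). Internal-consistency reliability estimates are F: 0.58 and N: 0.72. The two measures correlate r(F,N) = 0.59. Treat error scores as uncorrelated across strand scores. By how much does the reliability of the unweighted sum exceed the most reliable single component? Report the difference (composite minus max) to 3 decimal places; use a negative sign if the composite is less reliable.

0.060

Var(sum) = 2 + 1.18 = 3.18; true-score variance = 1.3 + 1.18 = 2.48; composite reliability = 0.7799.
Max component reliability = 0.7200.
Difference = 0.7799 − 0.7200 = 0.060.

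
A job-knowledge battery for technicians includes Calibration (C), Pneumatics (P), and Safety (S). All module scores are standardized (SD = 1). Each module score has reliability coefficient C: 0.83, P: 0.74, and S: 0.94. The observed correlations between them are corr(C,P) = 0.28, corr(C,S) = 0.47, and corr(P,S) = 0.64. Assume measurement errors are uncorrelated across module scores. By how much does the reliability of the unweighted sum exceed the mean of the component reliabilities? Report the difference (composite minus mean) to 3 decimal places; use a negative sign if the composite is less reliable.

0.079

Var(sum) = 3 + 2.78 = 5.78; true-score variance = 2.51 + 2.78 = 5.29; composite reliability = 0.9152.
Mean component reliability = 0.8367.
Difference = 0.9152 − 0.8367 = 0.079.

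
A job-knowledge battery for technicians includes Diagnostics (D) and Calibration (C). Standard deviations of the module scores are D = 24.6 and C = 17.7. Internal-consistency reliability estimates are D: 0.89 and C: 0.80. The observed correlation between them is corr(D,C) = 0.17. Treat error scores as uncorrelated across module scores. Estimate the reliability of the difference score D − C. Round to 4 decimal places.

Var(D−C) = 24.6² + 17.7² − 2·24.6·17.7·0.17 = 918.45 − 148.043 = 770.407.
Under uncorrelated errors the observed covariances equal the true-score covariances, so only the own-variance terms attenuate.
True-score variance = [24.6²·0.89 + 17.7²·0.80] − 148.043 = 789.224 − 148.043 = 641.182.
Reliability = 641.182 / 770.407 = 0.8323.

0.8323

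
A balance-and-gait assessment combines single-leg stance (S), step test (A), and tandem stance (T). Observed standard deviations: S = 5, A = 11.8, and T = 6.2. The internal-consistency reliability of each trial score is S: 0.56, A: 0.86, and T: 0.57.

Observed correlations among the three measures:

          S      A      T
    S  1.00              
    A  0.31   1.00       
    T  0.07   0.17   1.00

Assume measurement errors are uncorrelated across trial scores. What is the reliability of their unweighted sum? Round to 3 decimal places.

0.825

Var(S+A+T) = 5² + 11.8² + 6.2² + 2·[5·11.8·0.31 + 5·6.2·0.07 + 11.8·6.2·0.17] = 202.68 + 65.7944 = 268.474.
Because errors are independent across components, Cov(Tᵢ,Tⱼ) = Cov(Xᵢ,Xⱼ); the off-diagonal part of the true-score variance is the same as above.
True-score variance = [5²·0.56 + 11.8²·0.86 + 6.2²·0.57] + 65.7944 = 155.657 + 65.7944 = 221.452.
Reliability = 221.452 / 268.474 = 0.825.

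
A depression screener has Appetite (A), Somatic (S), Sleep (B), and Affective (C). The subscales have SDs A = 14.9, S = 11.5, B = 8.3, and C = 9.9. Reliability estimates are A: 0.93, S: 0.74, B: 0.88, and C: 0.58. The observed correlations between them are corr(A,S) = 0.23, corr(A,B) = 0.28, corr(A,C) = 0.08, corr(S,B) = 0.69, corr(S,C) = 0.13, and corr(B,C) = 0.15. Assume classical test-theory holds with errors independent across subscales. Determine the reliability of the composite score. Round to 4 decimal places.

0.8869

Var(A+S+B+C) = 14.9² + 11.5² + 8.3² + 9.9² + 2·[14.9·11.5·0.23 + 14.9·8.3·0.28 + 14.9·9.9·0.08 + 11.5·8.3·0.69 + 11.5·9.9·0.13 + 8.3·9.9·0.15] = 521.16 + 357.651 = 878.811.
With uncorrelated errors the cross-covariances are all true-score covariance, so they carry over unchanged; only the diagonal terms shrink to ρᵢσᵢ².
True-score variance = [14.9²·0.93 + 11.5²·0.74 + 8.3²·0.88 + 9.9²·0.58] + 357.651 = 421.803 + 357.651 = 779.454.
Reliability = 779.454 / 878.811 = 0.8869.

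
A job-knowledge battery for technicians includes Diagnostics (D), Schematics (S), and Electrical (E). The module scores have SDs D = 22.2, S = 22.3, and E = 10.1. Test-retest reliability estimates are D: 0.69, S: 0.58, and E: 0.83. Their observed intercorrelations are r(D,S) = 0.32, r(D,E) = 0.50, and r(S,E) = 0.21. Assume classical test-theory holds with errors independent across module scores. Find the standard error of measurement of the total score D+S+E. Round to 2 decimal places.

19.47

Var(total) = 1092.14 + 635.655 = 1727.79.
True-score variance = 713.156 + 635.655 = 1348.81, so reliability = 0.7807.
Error variance = 1727.79 − 1348.81 = 378.984; SEM = √378.984 = 19.47.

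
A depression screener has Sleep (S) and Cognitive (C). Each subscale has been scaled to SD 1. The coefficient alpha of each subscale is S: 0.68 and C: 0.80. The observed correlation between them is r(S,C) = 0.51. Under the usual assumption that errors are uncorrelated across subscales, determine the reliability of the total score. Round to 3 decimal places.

Var(S+C) = 2 + 2·[0.51] = 2 + 1.02 = 3.02.
With uncorrelated errors the cross-covariances are all true-score covariance, so they carry over unchanged; only the diagonal terms shrink to ρᵢσᵢ².
True-score variance = [0.68 + 0.80] + 1.02 = 1.48 + 1.02 = 2.5.
Reliability = 2.5 / 3.02 = 0.828.

0.828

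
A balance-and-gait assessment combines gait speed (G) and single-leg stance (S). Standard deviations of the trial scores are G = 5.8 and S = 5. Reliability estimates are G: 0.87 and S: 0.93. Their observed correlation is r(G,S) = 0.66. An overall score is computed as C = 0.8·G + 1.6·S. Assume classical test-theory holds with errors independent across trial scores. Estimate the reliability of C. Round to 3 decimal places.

Var(C) = 0.8²·5.8² + 1.6²·5² + 2·[1.28·5.8·5·0.66] = 85.5296 + 48.9984 = 134.528.
Under uncorrelated errors the observed covariances equal the true-score covariances, so only the own-variance terms attenuate.
True-score variance = [0.8²·5.8²·0.87 + 1.6²·5²·0.93] + 48.9984 = 78.2508 + 48.9984 = 127.249.
Reliability = 127.249 / 134.528 = 0.946.

0.946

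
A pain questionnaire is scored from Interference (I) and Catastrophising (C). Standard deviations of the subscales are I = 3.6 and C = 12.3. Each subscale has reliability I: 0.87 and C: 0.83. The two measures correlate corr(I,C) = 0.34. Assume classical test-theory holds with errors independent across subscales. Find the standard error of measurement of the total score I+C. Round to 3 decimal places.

Var(total) = 164.25 + 30.1104 = 194.36.
True-score variance = 136.846 + 30.1104 = 166.956, so reliability = 0.8590.
Error variance = 194.36 − 166.956 = 27.4041; SEM = √27.4041 = 5.235.

5.235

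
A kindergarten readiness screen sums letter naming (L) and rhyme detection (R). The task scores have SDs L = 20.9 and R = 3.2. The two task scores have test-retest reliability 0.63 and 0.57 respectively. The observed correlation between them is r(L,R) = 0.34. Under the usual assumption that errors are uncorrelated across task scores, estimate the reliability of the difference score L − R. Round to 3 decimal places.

0.587

Var(L−R) = 20.9² + 3.2² − 2·20.9·3.2·0.34 = 447.05 − 45.4784 = 401.572.
Under uncorrelated errors the observed covariances equal the true-score covariances, so only the own-variance terms attenuate.
True-score variance = [20.9²·0.63 + 3.2²·0.57] − 45.4784 = 281.027 − 45.4784 = 235.549.
Reliability = 235.549 / 401.572 = 0.587.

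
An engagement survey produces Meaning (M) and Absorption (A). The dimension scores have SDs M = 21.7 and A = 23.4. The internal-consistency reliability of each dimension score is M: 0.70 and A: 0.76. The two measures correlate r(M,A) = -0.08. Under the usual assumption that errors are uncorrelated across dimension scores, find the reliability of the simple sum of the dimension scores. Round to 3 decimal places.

Var(M+A) = 21.7² + 23.4² + 2·[21.7·23.4·(-0.08)] = 1018.45 − 81.2448 = 937.205.
With uncorrelated errors the cross-covariances are all true-score covariance, so they carry over unchanged; only the diagonal terms shrink to ρᵢσᵢ².
True-score variance = [21.7²·0.70 + 23.4²·0.76] − 81.2448 = 745.769 − 81.2448 = 664.524.
Reliability = 664.524 / 937.205 = 0.709.

0.709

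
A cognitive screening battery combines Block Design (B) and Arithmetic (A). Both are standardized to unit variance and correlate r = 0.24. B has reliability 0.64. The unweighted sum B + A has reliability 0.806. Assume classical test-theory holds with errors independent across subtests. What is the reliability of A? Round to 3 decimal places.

0.879

Var(B+A) = 2 + 2·0.24 = 2.480.
True-score variance = ρ_B + ρ_A + 2·0.24, so 0.806 = (0.64 + ρ_A + 0.48) / 2.480.
ρ_A = 0.806·2.480 − 0.64 − 0.48 = 0.879.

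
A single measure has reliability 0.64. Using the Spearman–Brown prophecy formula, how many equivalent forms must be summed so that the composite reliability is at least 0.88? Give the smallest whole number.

5

k ≥ ρ*(1−ρ₁)/(ρ₁(1−ρ*)) = 0.88·0.36 / (0.64·0.12) = 4.125.
Smallest integer k = 5.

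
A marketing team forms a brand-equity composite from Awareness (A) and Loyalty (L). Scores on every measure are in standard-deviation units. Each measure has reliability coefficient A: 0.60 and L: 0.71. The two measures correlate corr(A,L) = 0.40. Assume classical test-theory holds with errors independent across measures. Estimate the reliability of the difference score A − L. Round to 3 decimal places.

0.425

Var(A−L) = 1 + 1 − 2·0.40 = 2 − 0.8 = 1.2.
Under uncorrelated errors the observed covariances equal the true-score covariances, so only the own-variance terms attenuate.
True-score variance = [0.60 + 0.71] − 0.8 = 1.31 − 0.8 = 0.51.
Reliability = 0.51 / 1.2 = 0.425.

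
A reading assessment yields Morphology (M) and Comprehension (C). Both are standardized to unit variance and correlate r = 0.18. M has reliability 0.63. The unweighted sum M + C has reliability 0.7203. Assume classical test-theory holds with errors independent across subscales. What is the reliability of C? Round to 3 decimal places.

0.710

Var(M+C) = 2 + 2·0.18 = 2.360.
True-score variance = ρ_M + ρ_C + 2·0.18, so 0.7203 = (0.63 + ρ_C + 0.36) / 2.360.
ρ_C = 0.7203·2.360 − 0.63 − 0.36 = 0.710.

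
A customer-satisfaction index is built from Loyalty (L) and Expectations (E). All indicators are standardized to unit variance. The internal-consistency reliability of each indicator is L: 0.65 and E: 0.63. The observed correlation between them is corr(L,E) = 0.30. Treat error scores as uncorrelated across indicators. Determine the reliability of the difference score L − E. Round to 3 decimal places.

0.486

Var(L−E) = 1 + 1 − 2·0.30 = 2 − 0.6 = 1.4.
Under uncorrelated errors the observed covariances equal the true-score covariances, so only the own-variance terms attenuate.
True-score variance = [0.65 + 0.63] − 0.6 = 1.28 − 0.6 = 0.68.
Reliability = 0.68 / 1.4 = 0.486.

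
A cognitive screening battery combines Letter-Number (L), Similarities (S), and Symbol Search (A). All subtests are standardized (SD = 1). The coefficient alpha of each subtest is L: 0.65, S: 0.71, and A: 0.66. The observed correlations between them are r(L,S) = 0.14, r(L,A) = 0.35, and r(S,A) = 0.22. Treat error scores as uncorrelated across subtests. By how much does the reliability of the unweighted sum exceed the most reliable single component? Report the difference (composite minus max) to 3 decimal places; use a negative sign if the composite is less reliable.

0.068

Var(sum) = 3 + 1.42 = 4.42; true-score variance = 2.02 + 1.42 = 3.44; composite reliability = 0.7783.
Max component reliability = 0.7100.
Difference = 0.7783 − 0.7100 = 0.068.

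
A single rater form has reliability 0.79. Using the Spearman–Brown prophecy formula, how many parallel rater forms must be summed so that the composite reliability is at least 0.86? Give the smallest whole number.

2

k ≥ ρ*(1−ρ₁)/(ρ₁(1−ρ*)) = 0.86·0.21 / (0.79·0.14) = 1.633.
Smallest integer k = 2.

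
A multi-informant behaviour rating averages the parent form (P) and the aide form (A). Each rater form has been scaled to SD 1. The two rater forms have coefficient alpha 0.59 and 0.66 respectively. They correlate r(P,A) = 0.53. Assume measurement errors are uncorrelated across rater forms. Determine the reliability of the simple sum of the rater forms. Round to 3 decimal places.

0.755

Var(P+A) = 2 + 2·[0.53] = 2 + 1.06 = 3.06.
Under uncorrelated errors the observed covariances equal the true-score covariances, so only the own-variance terms attenuate.
True-score variance = [0.59 + 0.66] + 1.06 = 1.25 + 1.06 = 2.31.
Reliability = 2.31 / 3.06 = 0.755.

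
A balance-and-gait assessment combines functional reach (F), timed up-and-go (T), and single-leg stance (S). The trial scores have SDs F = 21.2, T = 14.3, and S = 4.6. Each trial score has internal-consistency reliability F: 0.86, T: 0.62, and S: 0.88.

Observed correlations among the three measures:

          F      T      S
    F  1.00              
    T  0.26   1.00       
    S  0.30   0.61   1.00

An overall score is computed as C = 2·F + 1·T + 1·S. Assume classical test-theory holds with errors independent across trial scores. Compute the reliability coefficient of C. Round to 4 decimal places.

0.8691

Var(C) = 2²·21.2² + 14.3² + 4.6² + 2·[2·21.2·14.3·0.26 + 2·21.2·4.6·0.30 + 14.3·4.6·0.61] = 2023.41 + 512.562 = 2535.97.
Under uncorrelated errors the observed covariances equal the true-score covariances, so only the own-variance terms attenuate.
True-score variance = [2²·21.2²·0.86 + 14.3²·0.62 + 4.6²·0.88] + 512.562 = 1691.48 + 512.562 = 2204.04.
Reliability = 2204.04 / 2535.97 = 0.8691.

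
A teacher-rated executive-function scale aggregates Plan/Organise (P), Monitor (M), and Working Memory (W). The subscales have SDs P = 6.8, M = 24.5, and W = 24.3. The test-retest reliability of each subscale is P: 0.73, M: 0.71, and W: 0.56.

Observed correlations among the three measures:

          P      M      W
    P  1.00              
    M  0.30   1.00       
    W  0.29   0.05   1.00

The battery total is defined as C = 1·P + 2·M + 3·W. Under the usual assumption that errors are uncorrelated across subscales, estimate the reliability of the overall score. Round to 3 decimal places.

0.646

Var(C) = 6.8² + 2²·24.5² + 3²·24.3² + 2·[2·6.8·24.5·0.30 + 3·6.8·24.3·0.29 + 6·24.5·24.3·0.05] = 7761.65 + 844.648 = 8606.3.
Under uncorrelated errors the observed covariances equal the true-score covariances, so only the own-variance terms attenuate.
True-score variance = [6.8²·0.73 + 2²·24.5²·0.71 + 3²·24.3²·0.56] + 844.648 = 4714.53 + 844.648 = 5559.18.
Reliability = 5559.18 / 8606.3 = 0.646.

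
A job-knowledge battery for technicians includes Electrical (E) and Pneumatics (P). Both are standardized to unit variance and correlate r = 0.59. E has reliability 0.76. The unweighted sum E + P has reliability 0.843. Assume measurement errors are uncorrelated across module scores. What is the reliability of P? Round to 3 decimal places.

Var(E+P) = 2 + 2·0.59 = 3.180.
True-score variance = ρ_E + ρ_P + 2·0.59, so 0.843 = (0.76 + ρ_P + 1.18) / 3.180.
ρ_P = 0.843·3.180 − 0.76 − 1.18 = 0.741.

0.741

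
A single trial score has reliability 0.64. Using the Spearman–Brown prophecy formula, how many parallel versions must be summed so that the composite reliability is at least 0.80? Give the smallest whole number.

3

k ≥ ρ*(1−ρ₁)/(ρ₁(1−ρ*)) = 0.80·0.36 / (0.64·0.20) = 2.250.
Smallest integer k = 3.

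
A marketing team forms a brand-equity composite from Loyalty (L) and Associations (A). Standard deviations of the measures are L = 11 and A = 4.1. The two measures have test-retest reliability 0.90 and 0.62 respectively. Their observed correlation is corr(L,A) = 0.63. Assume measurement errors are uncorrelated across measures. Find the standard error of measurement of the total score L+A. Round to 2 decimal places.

Var(total) = 137.81 + 56.826 = 194.636.
True-score variance = 119.322 + 56.826 = 176.148, so reliability = 0.9050.
Error variance = 194.636 − 176.148 = 18.4878; SEM = √18.4878 = 4.30.

4.30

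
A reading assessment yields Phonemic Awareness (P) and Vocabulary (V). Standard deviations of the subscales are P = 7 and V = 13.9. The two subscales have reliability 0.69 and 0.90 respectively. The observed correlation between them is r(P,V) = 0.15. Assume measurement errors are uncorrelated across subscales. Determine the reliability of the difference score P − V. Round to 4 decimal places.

0.8380

Var(P−V) = 7² + 13.9² − 2·7·13.9·0.15 = 242.21 − 29.19 = 213.02.
Under uncorrelated errors the observed covariances equal the true-score covariances, so only the own-variance terms attenuate.
True-score variance = [7²·0.69 + 13.9²·0.90] − 29.19 = 207.699 − 29.19 = 178.509.
Reliability = 178.509 / 213.02 = 0.8380.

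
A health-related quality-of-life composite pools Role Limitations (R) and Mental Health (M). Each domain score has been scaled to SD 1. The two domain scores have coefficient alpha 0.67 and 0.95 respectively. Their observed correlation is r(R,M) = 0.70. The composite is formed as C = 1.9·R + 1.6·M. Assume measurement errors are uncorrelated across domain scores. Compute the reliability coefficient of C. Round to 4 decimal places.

Var(C) = 1.9² + 1.6² + 2·[3.04·0.70] = 6.17 + 4.256 = 10.426.
Under uncorrelated errors the observed covariances equal the true-score covariances, so only the own-variance terms attenuate.
True-score variance = [1.9²·0.67 + 1.6²·0.95] + 4.256 = 4.8507 + 4.256 = 9.1067.
Reliability = 9.1067 / 10.426 = 0.8735.

0.8735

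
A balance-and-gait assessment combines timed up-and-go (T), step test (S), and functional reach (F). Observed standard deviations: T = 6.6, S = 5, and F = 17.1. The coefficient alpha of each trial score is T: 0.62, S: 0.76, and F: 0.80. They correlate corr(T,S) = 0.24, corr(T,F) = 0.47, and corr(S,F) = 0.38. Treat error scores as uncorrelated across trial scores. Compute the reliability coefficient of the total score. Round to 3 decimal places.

Var(T+S+F) = 6.6² + 5² + 17.1² + 2·[6.6·5·0.24 + 6.6·17.1·0.47 + 5·17.1·0.38] = 360.97 + 186.908 = 547.878.
With uncorrelated errors the cross-covariances are all true-score covariance, so they carry over unchanged; only the diagonal terms shrink to ρᵢσᵢ².
True-score variance = [6.6²·0.62 + 5²·0.76 + 17.1²·0.80] + 186.908 = 279.935 + 186.908 = 466.844.
Reliability = 466.844 / 547.878 = 0.852.

0.852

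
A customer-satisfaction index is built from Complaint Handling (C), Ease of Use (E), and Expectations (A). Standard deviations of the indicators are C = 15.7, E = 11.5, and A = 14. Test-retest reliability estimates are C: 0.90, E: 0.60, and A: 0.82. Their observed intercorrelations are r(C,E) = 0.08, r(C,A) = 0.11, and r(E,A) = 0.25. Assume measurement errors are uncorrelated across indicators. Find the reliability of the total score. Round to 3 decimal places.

0.846

Var(C+E+A) = 15.7² + 11.5² + 14² + 2·[15.7·11.5·0.08 + 15.7·14·0.11 + 11.5·14·0.25] = 574.74 + 157.744 = 732.484.
Under uncorrelated errors the observed covariances equal the true-score covariances, so only the own-variance terms attenuate.
True-score variance = [15.7²·0.90 + 11.5²·0.60 + 14²·0.82] + 157.744 = 461.911 + 157.744 = 619.655.
Reliability = 619.655 / 732.484 = 0.846.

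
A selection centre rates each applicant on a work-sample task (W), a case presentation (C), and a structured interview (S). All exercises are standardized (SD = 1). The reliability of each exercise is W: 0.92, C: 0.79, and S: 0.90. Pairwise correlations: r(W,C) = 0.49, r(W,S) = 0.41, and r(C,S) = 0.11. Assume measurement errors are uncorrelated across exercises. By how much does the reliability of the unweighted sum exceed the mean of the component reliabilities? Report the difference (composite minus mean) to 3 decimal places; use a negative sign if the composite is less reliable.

0.052

Var(sum) = 3 + 2.02 = 5.02; true-score variance = 2.61 + 2.02 = 4.63; composite reliability = 0.9223.
Mean component reliability = 0.8700.
Difference = 0.9223 − 0.8700 = 0.052.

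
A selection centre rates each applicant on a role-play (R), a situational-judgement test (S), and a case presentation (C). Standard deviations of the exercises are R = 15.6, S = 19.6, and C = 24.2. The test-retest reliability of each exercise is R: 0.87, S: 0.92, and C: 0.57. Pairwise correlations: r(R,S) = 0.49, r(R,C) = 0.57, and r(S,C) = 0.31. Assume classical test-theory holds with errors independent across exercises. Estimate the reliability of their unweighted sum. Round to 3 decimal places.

Var(R+S+C) = 15.6² + 19.6² + 24.2² + 2·[15.6·19.6·0.49 + 15.6·24.2·0.57 + 19.6·24.2·0.31] = 1213.16 + 1024.1 = 2237.26.
Under uncorrelated errors the observed covariances equal the true-score covariances, so only the own-variance terms attenuate.
True-score variance = [15.6²·0.87 + 19.6²·0.92 + 24.2²·0.57] + 1024.1 = 898.965 + 1024.1 = 1923.06.
Reliability = 1923.06 / 2237.26 = 0.860.

0.860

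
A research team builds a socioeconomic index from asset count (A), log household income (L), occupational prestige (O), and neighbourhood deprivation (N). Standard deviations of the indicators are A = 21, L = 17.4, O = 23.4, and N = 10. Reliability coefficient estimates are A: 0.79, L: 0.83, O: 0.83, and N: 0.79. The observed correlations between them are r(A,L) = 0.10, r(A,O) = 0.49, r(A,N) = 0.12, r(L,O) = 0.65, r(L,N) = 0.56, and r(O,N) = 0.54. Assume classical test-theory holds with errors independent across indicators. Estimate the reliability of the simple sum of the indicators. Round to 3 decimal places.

0.913

Var(A+L+O+N) = 21² + 17.4² + 23.4² + 10² + 2·[21·17.4·0.10 + 21·23.4·0.49 + 21·10·0.12 + 17.4·23.4·0.65 + 17.4·10·0.56 + 23.4·10·0.54] = 1391.32 + 1581.96 = 2973.28.
Under uncorrelated errors the observed covariances equal the true-score covariances, so only the own-variance terms attenuate.
True-score variance = [21²·0.79 + 17.4²·0.83 + 23.4²·0.83 + 10²·0.79] + 1581.96 = 1133.16 + 1581.96 = 2715.12.
Reliability = 2715.12 / 2973.28 = 0.913.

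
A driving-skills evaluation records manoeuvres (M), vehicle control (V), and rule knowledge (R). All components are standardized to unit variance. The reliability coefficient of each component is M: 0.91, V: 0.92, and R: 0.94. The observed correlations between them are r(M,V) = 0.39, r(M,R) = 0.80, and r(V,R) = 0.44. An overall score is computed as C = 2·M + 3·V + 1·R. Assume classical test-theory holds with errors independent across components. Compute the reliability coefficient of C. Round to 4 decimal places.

0.9535

Var(C) = 2² + 3² + 1 + 2·[6·0.39 + 2·0.80 + 3·0.44] = 14 + 10.52 = 24.52.
With uncorrelated errors the cross-covariances are all true-score covariance, so they carry over unchanged; only the diagonal terms shrink to ρᵢσᵢ².
True-score variance = [2²·0.91 + 3²·0.92 + 0.94] + 10.52 = 12.86 + 10.52 = 23.38.
Reliability = 23.38 / 24.52 = 0.9535.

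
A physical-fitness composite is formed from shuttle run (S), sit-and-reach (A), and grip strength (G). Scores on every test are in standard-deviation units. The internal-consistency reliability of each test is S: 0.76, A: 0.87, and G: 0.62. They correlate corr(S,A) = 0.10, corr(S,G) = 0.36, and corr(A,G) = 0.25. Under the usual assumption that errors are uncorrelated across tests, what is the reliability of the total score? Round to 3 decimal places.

Var(S+A+G) = 3 + 2·[0.10 + 0.36 + 0.25] = 3 + 1.42 = 4.42.
With uncorrelated errors the cross-covariances are all true-score covariance, so they carry over unchanged; only the diagonal terms shrink to ρᵢσᵢ².
True-score variance = [0.76 + 0.87 + 0.62] + 1.42 = 2.25 + 1.42 = 3.67.
Reliability = 3.67 / 4.42 = 0.830.

0.830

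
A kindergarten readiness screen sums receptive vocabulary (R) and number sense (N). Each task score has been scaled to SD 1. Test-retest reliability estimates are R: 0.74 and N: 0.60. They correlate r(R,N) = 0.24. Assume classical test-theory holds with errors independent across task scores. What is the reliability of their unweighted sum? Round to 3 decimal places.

Var(R+N) = 2 + 2·[0.24] = 2 + 0.48 = 2.48.
Because errors are independent across components, Cov(Tᵢ,Tⱼ) = Cov(Xᵢ,Xⱼ); the off-diagonal part of the true-score variance is the same as above.
True-score variance = [0.74 + 0.60] + 0.48 = 1.34 + 0.48 = 1.82.
Reliability = 1.82 / 2.48 = 0.734.

0.734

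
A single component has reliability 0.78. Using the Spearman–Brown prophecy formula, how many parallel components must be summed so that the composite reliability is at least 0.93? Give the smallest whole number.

4

k ≥ ρ*(1−ρ₁)/(ρ₁(1−ρ*)) = 0.93·0.22 / (0.78·0.07) = 3.747.
Smallest integer k = 4.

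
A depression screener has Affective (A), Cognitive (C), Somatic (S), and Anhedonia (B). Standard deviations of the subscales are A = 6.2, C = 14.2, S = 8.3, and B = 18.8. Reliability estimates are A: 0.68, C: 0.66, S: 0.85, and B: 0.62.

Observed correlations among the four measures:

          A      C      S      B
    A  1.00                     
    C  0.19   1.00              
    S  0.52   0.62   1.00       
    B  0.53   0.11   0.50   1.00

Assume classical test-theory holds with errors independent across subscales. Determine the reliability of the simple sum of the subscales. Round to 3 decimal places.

Var(A+C+S+B) = 6.2² + 14.2² + 8.3² + 18.8² + 2·[6.2·14.2·0.19 + 6.2·8.3·0.52 + 6.2·18.8·0.53 + 14.2·8.3·0.62 + 14.2·18.8·0.11 + 8.3·18.8·0.50] = 662.41 + 571.445 = 1233.85.
Under uncorrelated errors the observed covariances equal the true-score covariances, so only the own-variance terms attenuate.
True-score variance = [6.2²·0.68 + 14.2²·0.66 + 8.3²·0.85 + 18.8²·0.62] + 571.445 = 436.911 + 571.445 = 1008.36.
Reliability = 1008.36 / 1233.85 = 0.817.

0.817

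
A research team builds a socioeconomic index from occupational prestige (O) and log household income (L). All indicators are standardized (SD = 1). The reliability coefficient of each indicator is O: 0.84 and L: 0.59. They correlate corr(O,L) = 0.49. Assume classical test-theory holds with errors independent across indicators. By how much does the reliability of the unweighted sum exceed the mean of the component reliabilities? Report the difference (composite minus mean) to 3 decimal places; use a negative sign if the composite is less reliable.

Var(sum) = 2 + 0.98 = 2.98; true-score variance = 1.43 + 0.98 = 2.41; composite reliability = 0.8087.
Mean component reliability = 0.7150.
Difference = 0.8087 − 0.7150 = 0.094.

0.094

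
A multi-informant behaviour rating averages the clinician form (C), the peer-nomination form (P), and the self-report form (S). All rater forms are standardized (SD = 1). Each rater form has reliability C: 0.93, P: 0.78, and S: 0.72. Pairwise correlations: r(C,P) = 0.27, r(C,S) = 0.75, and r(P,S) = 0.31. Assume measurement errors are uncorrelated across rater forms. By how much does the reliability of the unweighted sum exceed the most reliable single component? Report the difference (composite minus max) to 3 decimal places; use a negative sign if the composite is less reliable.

Var(sum) = 3 + 2.66 = 5.66; true-score variance = 2.43 + 2.66 = 5.09; composite reliability = 0.8993.
Max component reliability = 0.9300.
Difference = 0.8993 − 0.9300 = -0.031.

-0.031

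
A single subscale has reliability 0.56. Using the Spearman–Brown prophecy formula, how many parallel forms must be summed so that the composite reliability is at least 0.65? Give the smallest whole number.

k ≥ ρ*(1−ρ₁)/(ρ₁(1−ρ*)) = 0.65·0.44 / (0.56·0.35) = 1.459.
Smallest integer k = 2.

2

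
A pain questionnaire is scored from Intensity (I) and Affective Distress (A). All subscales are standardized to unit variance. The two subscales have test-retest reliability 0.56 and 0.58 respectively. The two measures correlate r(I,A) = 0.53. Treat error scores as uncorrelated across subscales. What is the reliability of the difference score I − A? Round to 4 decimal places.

Var(I−A) = 1 + 1 − 2·0.53 = 2 − 1.06 = 0.94.
Because errors are independent across components, Cov(Tᵢ,Tⱼ) = Cov(Xᵢ,Xⱼ); the off-diagonal part of the true-score variance is the same as above.
True-score variance = [0.56 + 0.58] − 1.06 = 1.14 − 1.06 = 0.08.
Reliability = 0.08 / 0.94 = 0.0851.

0.0851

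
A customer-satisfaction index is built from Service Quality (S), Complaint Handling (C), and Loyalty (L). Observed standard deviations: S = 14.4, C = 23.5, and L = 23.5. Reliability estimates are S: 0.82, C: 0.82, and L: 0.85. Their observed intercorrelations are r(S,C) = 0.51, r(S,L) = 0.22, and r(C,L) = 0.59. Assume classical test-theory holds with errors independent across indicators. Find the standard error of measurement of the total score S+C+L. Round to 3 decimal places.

14.818

Var(total) = 1311.86 + 1145.72 = 2457.58.
True-score variance = 1092.29 + 1145.72 = 2238.01, so reliability = 0.9107.
Error variance = 2457.58 − 2238.01 = 219.567; SEM = √219.567 = 14.818.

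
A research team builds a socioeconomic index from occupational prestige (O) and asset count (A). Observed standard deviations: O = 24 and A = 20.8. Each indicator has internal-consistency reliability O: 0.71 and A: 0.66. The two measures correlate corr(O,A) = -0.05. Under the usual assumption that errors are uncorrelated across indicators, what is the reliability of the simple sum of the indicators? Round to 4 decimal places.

0.6723

Var(O+A) = 24² + 20.8² + 2·[24·20.8·(-0.05)] = 1008.64 − 49.92 = 958.72.
Under uncorrelated errors the observed covariances equal the true-score covariances, so only the own-variance terms attenuate.
True-score variance = [24²·0.71 + 20.8²·0.66] − 49.92 = 694.502 − 49.92 = 644.582.
Reliability = 644.582 / 958.72 = 0.6723.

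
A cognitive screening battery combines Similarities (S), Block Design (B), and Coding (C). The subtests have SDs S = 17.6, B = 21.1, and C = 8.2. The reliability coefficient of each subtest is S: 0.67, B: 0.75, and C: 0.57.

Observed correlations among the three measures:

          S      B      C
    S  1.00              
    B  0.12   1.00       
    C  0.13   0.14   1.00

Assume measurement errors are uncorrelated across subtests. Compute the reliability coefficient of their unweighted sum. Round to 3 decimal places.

0.757

Var(S+B+C) = 17.6² + 21.1² + 8.2² + 2·[17.6·21.1·0.12 + 17.6·8.2·0.13 + 21.1·8.2·0.14] = 822.21 + 175.095 = 997.305.
With uncorrelated errors the cross-covariances are all true-score covariance, so they carry over unchanged; only the diagonal terms shrink to ρᵢσᵢ².
True-score variance = [17.6²·0.67 + 21.1²·0.75 + 8.2²·0.57] + 175.095 = 579.774 + 175.095 = 754.869.
Reliability = 754.869 / 997.305 = 0.757.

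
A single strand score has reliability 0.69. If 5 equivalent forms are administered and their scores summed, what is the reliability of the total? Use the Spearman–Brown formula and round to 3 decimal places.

0.918

ρ_k = kρ / (1 + (k−1)ρ) = 5·0.69 / (1 + 4·0.69) = 3.450 / 3.760 = 0.918.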